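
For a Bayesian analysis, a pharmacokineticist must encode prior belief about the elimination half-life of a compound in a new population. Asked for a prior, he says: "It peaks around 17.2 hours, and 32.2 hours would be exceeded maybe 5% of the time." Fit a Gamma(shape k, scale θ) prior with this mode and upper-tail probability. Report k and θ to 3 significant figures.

k ≈ 8.08, θ ≈ 2.43

Gamma(k,θ) with k>1 has mode (k−1)θ, so θ = 17.2/(k−1).
Need P(X < 32.2) = 0.95 with θ tied to k this way. Start at k = 2, θ = 17.2: P(X<32.2) ≈ 0.558.
Too low — raise k to concentrate. Iterating converges to k ≈ 8.08.
Then θ = 17.2/(8.08−1) ≈ 2.43.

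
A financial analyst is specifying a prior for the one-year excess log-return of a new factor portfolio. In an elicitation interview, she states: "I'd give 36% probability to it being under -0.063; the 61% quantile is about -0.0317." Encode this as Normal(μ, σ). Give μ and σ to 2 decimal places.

μ = -0.05, σ = 0.05

For Normal(μ,σ), the p-quantile is μ + z_p·σ. Here z_{0.36} = -0.3585, z_{0.61} = 0.2793.
So -0.063 = μ − 0.3585σ and -0.0317 = μ + 0.2793σ.
Subtracting: σ = (-0.0317 − -0.063)/(0.2793 − (-0.3585)) = 0.05.
Then μ = -0.063 − (-0.3585)·0.05 = -0.05.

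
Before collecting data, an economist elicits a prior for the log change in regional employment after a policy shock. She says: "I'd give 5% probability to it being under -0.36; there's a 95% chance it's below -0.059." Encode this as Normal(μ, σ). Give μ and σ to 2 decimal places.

For Normal(μ,σ), the p-quantile is μ + z_p·σ. Here z_{0.05} = -1.645, z_{0.95} = 1.645.
So -0.36 = μ − 1.645σ and -0.059 = μ + 1.645σ.
Subtracting: σ = (-0.059 − -0.36)/(1.645 − (-1.645)) = 0.09.
Then μ = -0.36 − (-1.645)·0.09 = -0.21.

μ = -0.21, σ = 0.09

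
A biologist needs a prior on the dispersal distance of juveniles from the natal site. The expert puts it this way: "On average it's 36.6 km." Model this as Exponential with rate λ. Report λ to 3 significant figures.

Exponential mean = 1/λ, so λ = 1/36.6 = 0.0273.

λ ≈ 0.0273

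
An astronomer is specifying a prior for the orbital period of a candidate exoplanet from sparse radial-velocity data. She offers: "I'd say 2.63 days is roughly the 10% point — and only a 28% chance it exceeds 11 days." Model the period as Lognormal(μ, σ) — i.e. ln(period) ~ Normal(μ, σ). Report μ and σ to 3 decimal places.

If T ~ Lognormal(μ,σ) then ln T ~ Normal(μ,σ), so the p-quantile of ln T is μ + z_p·σ.
ln(2.63) = 0.967 and ln(11) = 2.398; z_{0.1} = -1.282, z_{0.72} = 0.5828.
σ = (2.398 − 0.967)/(0.5828 − (-1.282)) = 0.767.
μ = 0.967 − (-1.282)·0.767 = 1.951.

μ ≈ 1.951, σ ≈ 0.767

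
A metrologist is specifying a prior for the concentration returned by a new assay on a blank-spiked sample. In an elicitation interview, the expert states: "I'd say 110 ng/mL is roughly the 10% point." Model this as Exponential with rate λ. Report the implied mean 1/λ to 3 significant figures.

mean ≈ 1040 ng/mL

P(T < 110.0) = 1 − e^(−λ·110.0) = 0.1, so λ = −ln(1−0.1)/110.0 = −ln(0.9)/110.0 = 0.000958.
Mean = 1/λ = 1040 ng/mL.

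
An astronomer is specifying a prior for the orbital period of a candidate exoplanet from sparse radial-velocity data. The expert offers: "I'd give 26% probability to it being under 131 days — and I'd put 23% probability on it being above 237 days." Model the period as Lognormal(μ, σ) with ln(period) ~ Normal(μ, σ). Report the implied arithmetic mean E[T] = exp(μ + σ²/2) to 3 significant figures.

If T ~ Lognormal(μ,σ) then ln T ~ Normal(μ,σ), so the p-quantile of ln T is μ + z_p·σ.
ln(131) = 4.875 and ln(237) = 5.468; z_{0.26} = -0.6433, z_{0.77} = 0.7388.
σ = (5.468 − 4.875)/(0.7388 − (-0.6433)) = 0.429.
μ = 4.875 − (-0.6433)·0.429 = 5.151.
E[T] = exp(μ + σ²/2) = exp(5.151 + 0.0920) = 189 days.

E[T] ≈ 189 days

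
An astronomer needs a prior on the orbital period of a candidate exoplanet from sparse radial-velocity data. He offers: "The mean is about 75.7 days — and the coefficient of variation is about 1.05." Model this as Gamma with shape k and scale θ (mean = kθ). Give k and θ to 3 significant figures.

k ≈ 0.907, θ ≈ 83.5

For Gamma(k, scale θ): mean = kθ, variance = kθ², so CV = 1/√k.
CV = 1.05, hence k = 1/CV² = 0.907.
Then θ = mean/k = 75.7/0.907 = 83.5.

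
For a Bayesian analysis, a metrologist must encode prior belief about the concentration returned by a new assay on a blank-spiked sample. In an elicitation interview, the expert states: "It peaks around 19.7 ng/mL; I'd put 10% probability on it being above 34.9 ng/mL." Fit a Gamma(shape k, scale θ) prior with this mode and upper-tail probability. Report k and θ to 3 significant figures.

Gamma(k,θ) with k>1 has mode (k−1)θ, so θ = 19.7/(k−1).
Need P(X < 34.9) = 0.9 with θ tied to k this way. Start at k = 2, θ = 19.7: P(X<34.9) ≈ 0.529.
Too low — raise k to concentrate. Iterating converges to k ≈ 6.81.
Then θ = 19.7/(6.81−1) ≈ 3.39.

k ≈ 6.81, θ ≈ 3.39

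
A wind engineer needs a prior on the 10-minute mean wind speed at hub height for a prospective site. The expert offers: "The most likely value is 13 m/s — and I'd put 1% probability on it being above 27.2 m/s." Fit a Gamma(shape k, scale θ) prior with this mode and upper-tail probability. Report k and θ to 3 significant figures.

k ≈ 9.93, θ ≈ 1.46

Gamma(k,θ) with k>1 has mode (k−1)θ, so θ = 13/(k−1).
Need P(X < 27.2) = 0.99 with θ tied to k this way. Start at k = 2, θ = 13: P(X<27.2) ≈ 0.618.
Too low — raise k to concentrate. Iterating converges to k ≈ 9.93.
Then θ = 13/(9.93−1) ≈ 1.46.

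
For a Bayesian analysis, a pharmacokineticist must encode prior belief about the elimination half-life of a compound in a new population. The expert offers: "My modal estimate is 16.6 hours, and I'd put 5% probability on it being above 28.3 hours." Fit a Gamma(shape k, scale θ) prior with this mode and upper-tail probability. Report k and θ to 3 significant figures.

Gamma(k,θ) with k>1 has mode (k−1)θ, so θ = 16.6/(k−1).
Need P(X < 28.3) = 0.95 with θ tied to k this way. Start at k = 2, θ = 16.6: P(X<28.3) ≈ 0.508.
Too low — raise k to concentrate. Iterating converges to k ≈ 10.8.
Then θ = 16.6/(10.8−1) ≈ 1.69.

k ≈ 10.8, θ ≈ 1.69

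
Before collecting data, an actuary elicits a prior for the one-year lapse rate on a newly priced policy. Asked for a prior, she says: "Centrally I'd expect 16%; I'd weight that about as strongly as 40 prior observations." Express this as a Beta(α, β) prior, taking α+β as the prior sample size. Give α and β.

α = 6.4, β = 33.6

Under the effective-sample-size interpretation, Beta(α, β) has prior mean α/(α+β) and prior sample size α+β.
So α+β = 40 and α/(α+β) = 0.16, giving α = 0.16·40 = 6.4 and β = 40 − 6.4 = 33.6.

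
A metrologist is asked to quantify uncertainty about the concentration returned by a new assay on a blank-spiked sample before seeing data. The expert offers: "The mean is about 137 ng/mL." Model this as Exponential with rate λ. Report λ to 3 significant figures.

Exponential mean = 1/λ, so λ = 1/137.0 = 0.0073.

λ ≈ 0.0073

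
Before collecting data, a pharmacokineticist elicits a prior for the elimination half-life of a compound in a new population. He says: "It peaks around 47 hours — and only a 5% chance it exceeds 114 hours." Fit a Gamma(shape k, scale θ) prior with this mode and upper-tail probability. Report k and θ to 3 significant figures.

Gamma(k,θ) with k>1 has mode (k−1)θ, so θ = 47/(k−1).
Need P(X < 114) = 0.95 with θ tied to k this way. Start at k = 2, θ = 47: P(X<114) ≈ 0.697.
Too low — raise k to concentrate. Iterating converges to k ≈ 4.47.
Then θ = 47/(4.47−1) ≈ 13.5.

k ≈ 4.47, θ ≈ 13.5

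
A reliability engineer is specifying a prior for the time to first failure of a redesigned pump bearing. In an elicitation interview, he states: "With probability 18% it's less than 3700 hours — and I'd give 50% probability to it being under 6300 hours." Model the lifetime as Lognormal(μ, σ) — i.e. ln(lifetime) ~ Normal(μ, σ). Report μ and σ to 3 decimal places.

If T ~ Lognormal(μ,σ) then ln T ~ Normal(μ,σ), so the p-quantile of ln T is μ + z_p·σ.
ln(3700) = 8.216 and ln(6300) = 8.748; z_{0.18} = -0.9154, z_{0.5} = 0.
σ = (8.748 − 8.216)/(0 − (-0.9154)) = 0.581.
μ = 8.216 − (-0.9154)·0.581 = 8.748.

μ ≈ 8.748, σ ≈ 0.581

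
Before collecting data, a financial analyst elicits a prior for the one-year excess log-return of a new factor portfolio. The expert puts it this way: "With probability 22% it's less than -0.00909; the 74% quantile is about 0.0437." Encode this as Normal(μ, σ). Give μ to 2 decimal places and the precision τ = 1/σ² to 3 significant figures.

For Normal(μ,σ), the p-quantile is μ + z_p·σ. Here z_{0.22} = -0.7722, z_{0.74} = 0.6433.
So -0.00909 = μ − 0.7722σ and 0.0437 = μ + 0.6433σ.
Subtracting: σ = (0.0437 − -0.00909)/(0.6433 − (-0.7722)) = 0.04.
Then μ = -0.00909 − (-0.7722)·0.04 = 0.02.
Precision τ = 1/σ² = 1/0.03729² = 719.

μ = 0.02, τ = 719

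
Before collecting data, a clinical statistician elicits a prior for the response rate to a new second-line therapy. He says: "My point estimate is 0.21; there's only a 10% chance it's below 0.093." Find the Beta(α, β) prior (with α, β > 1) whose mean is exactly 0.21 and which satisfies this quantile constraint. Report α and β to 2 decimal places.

α ≈ 3.44, β ≈ 12.94

With mean 0.21 fixed, write α = 0.21s, β = 0.79s where s = α+β.
Need P(θ < 0.093) = 0.1 under Beta(0.21s, 0.79s). Normal approximation: (q−m)/√(m(1−m)/s) ≈ z_{0.1} = -1.28, so s ≈ 0.21·0.79·(-1.28)²/(0.093−0.21)² = 19.9.
At s = 19.9: P(θ<0.093) ≈ 0.075. Adjusting to match 0.1 gives s ≈ 16.38.
So α = 0.21·16.38 ≈ 3.44, β = 0.79·16.38 ≈ 12.94.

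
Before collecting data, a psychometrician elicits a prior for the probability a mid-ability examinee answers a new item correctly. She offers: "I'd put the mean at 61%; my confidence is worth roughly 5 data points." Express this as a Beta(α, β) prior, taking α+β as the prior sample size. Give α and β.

α = 3.05, β = 1.95

Under the effective-sample-size interpretation, Beta(α, β) has prior mean α/(α+β) and prior sample size α+β.
So α+β = 5 and α/(α+β) = 0.61, giving α = 0.61·5 = 3.05 and β = 5 − 3.05 = 1.95.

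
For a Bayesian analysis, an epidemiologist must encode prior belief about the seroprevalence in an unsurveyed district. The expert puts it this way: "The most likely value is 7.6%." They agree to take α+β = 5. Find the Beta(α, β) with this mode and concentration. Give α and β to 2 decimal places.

α = 1.23, β = 3.77

For α,β > 1 the Beta mode is (α−1)/(α+β−2). With α+β = 5, the mode is (α−1)/3.
Set (α−1)/3 = 0.076 → α = 1 + 0.076·3 = 1.23.
β = 5 − α = 3.77.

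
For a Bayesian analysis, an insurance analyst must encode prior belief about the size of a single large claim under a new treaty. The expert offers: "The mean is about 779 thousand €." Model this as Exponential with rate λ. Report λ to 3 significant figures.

λ ≈ 0.00128

Exponential mean = 1/λ, so λ = 1/779.0 = 0.00128.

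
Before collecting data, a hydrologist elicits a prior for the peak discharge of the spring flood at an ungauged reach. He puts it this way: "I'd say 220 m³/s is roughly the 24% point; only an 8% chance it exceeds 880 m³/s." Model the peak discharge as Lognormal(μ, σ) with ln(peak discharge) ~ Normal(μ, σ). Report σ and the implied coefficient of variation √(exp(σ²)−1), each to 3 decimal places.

If T ~ Lognormal(μ,σ) then ln T ~ Normal(μ,σ), so the p-quantile of ln T is μ + z_p·σ.
ln(220) = 5.394 and ln(880) = 6.78; z_{0.24} = -0.7063, z_{0.92} = 1.405.
σ = (6.78 − 5.394)/(1.405 − (-0.7063)) = 0.657.
μ = 5.394 − (-0.7063)·0.657 = 5.857.
CV = √(exp(σ²)−1) = √(exp(0.4311)−1) = 0.734.

σ ≈ 0.657, CV ≈ 0.734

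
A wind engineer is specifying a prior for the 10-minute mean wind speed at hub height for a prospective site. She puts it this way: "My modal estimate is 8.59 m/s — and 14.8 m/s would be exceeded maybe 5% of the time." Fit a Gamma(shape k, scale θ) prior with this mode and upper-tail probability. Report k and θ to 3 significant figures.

k ≈ 10.4, θ ≈ 0.911

Gamma(k,θ) with k>1 has mode (k−1)θ, so θ = 8.59/(k−1).
Need P(X < 14.8) = 0.95 with θ tied to k this way. Start at k = 2, θ = 8.59: P(X<14.8) ≈ 0.514.
Too low — raise k to concentrate. Iterating converges to k ≈ 10.4.
Then θ = 8.59/(10.4−1) ≈ 0.911.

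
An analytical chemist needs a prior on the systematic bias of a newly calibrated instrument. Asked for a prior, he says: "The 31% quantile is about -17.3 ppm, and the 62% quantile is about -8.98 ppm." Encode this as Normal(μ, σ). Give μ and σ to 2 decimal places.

μ = -12.15, σ = 10.38

The p-quantile of Normal(μ,σ) is μ + z_p·σ, with z_{0.31} = -0.4959 and z_{0.62} = 0.3055.
Eliminate σ: μ = (z₂·x₁ − z₁·x₂)/(z₂ − z₁) = (0.3055·-17.3 − (-0.4959)·-8.98)/0.8013 = -12.15.
Then σ = (x₂ − x₁)/(z₂ − z₁) = (-8.98 − -17.3)/0.8013 = 10.38.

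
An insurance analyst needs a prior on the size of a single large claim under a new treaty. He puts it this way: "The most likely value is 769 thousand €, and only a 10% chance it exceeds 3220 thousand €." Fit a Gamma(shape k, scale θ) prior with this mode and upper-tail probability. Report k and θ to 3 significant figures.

k ≈ 1.89, θ ≈ 865

Gamma(k,θ) with k>1 has mode (k−1)θ, so θ = 769/(k−1).
Need P(X < 3220) = 0.9 with θ tied to k this way. Start at k = 2, θ = 769: P(X<3220) ≈ 0.921.
Too high — lower k to spread out. Iterating converges to k ≈ 1.89.
Then θ = 769/(1.89−1) ≈ 865.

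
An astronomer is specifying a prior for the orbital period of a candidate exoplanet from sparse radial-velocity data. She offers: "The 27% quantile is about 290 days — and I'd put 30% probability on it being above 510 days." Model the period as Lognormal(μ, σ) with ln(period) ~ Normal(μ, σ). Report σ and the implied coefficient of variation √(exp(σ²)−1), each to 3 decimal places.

σ ≈ 0.496, CV ≈ 0.529

If T ~ Lognormal(μ,σ) then ln T ~ Normal(μ,σ), so the p-quantile of ln T is μ + z_p·σ.
ln(290) = 5.67 and ln(510) = 6.234; z_{0.27} = -0.6128, z_{0.7} = 0.5244.
σ = (6.234 − 5.67)/(0.5244 − (-0.6128)) = 0.496.
μ = 5.67 − (-0.6128)·0.496 = 5.974.
CV = √(exp(σ²)−1) = √(exp(0.2464)−1) = 0.529.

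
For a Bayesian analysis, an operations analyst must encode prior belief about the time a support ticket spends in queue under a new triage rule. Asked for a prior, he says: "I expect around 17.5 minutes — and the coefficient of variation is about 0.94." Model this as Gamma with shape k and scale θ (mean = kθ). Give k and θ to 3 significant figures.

For Gamma(k, scale θ): mean = kθ, variance = kθ², so CV = 1/√k.
CV = 0.94, hence k = 1/CV² = 1.13.
Then θ = mean/k = 17.5/1.13 = 15.5.

k ≈ 1.13, θ ≈ 15.5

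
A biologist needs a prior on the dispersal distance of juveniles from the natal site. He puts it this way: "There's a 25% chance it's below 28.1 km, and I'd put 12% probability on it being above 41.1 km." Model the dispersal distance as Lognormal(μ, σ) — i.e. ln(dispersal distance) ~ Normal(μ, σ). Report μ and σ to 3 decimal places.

If T ~ Lognormal(μ,σ) then ln T ~ Normal(μ,σ), so the p-quantile of ln T is μ + z_p·σ.
ln(28.1) = 3.336 and ln(41.1) = 3.716; z_{0.25} = -0.6745, z_{0.88} = 1.175.
σ = (3.716 − 3.336)/(1.175 − (-0.6745)) = 0.206.
μ = 3.336 − (-0.6745)·0.206 = 3.474.

μ ≈ 3.474, σ ≈ 0.206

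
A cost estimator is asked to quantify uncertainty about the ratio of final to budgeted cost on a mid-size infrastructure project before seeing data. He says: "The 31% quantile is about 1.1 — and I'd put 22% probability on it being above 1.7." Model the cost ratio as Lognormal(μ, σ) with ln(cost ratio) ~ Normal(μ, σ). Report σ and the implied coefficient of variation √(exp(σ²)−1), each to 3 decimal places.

σ ≈ 0.343, CV ≈ 0.354

If T ~ Lognormal(μ,σ) then ln T ~ Normal(μ,σ), so the p-quantile of ln T is μ + z_p·σ.
ln(1.1) = 0.09531 and ln(1.7) = 0.5306; z_{0.31} = -0.4959, z_{0.78} = 0.7722.
σ = (0.5306 − 0.09531)/(0.7722 − (-0.4959)) = 0.343.
μ = 0.09531 − (-0.4959)·0.343 = 0.266.
CV = √(exp(σ²)−1) = √(exp(0.1179)−1) = 0.354.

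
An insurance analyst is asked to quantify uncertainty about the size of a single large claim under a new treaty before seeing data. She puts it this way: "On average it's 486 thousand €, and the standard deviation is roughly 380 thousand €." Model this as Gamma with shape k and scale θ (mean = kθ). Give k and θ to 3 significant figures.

k ≈ 1.64, θ ≈ 297

For Gamma(k, scale θ): mean = kθ, variance = kθ², so CV = 1/√k.
CV = SD/mean = 380/486 = 0.7819, hence k = 1/CV² = 1.64.
Then θ = mean/k = 486/1.64 = 297.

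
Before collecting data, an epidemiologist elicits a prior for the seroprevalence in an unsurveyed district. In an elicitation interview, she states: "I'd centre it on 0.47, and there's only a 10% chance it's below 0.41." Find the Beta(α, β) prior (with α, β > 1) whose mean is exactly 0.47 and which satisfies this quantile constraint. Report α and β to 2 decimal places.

α ≈ 53.05, β ≈ 59.83

With mean 0.47 fixed, write α = 0.47s, β = 0.53s where s = α+β.
Need P(θ < 0.41) = 0.1 under Beta(0.47s, 0.53s). Normal approximation: (q−m)/√(m(1−m)/s) ≈ z_{0.1} = -1.28, so s ≈ 0.47·0.53·(-1.28)²/(0.41−0.47)² = 113.6.
At s = 113.6: P(θ<0.41) ≈ 0.099. Adjusting to match 0.1 gives s ≈ 112.88.
So α = 0.47·112.88 ≈ 53.05, β = 0.53·112.88 ≈ 59.83.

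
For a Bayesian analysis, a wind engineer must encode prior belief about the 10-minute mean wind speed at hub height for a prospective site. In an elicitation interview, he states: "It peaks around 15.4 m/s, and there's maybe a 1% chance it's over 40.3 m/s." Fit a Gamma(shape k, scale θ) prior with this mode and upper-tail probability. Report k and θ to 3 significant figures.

Gamma(k,θ) with k>1 has mode (k−1)θ, so θ = 15.4/(k−1).
Need P(X < 40.3) = 0.99 with θ tied to k this way. Start at k = 2, θ = 15.4: P(X<40.3) ≈ 0.736.
Too low — raise k to concentrate. Iterating converges to k ≈ 6.02.
Then θ = 15.4/(6.02−1) ≈ 3.07.

k ≈ 6.02, θ ≈ 3.07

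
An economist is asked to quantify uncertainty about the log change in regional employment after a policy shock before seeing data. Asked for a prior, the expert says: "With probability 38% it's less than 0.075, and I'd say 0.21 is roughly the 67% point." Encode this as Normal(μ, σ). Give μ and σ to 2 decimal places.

μ = 0.13, σ = 0.18

The p-quantile of Normal(μ,σ) is μ + z_p·σ, with z_{0.38} = -0.3055 and z_{0.67} = 0.4399.
Eliminate σ: μ = (z₂·x₁ − z₁·x₂)/(z₂ − z₁) = (0.4399·0.075 − (-0.3055)·0.21)/0.7454 = 0.13.
Then σ = (x₂ − x₁)/(z₂ − z₁) = (0.21 − 0.075)/0.7454 = 0.18.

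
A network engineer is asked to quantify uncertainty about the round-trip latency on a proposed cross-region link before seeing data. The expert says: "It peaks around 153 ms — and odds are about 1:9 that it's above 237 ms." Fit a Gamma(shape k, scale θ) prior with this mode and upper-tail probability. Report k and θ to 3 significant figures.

Gamma(k,θ) with k>1 has mode (k−1)θ, so θ = 153/(k−1).
Need P(X < 237) = 0.9 with θ tied to k this way. Start at k = 2, θ = 153: P(X<237) ≈ 0.458.
Too low — raise k to concentrate. Iterating converges to k ≈ 10.8.
Then θ = 153/(10.8−1) ≈ 15.7.

k ≈ 10.8, θ ≈ 15.7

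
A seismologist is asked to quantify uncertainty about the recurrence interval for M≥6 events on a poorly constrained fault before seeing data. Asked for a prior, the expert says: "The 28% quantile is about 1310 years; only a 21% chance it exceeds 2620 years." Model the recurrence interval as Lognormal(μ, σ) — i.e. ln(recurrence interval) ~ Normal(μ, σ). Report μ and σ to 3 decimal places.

μ ≈ 7.469, σ ≈ 0.499

If T ~ Lognormal(μ,σ) then ln T ~ Normal(μ,σ), so the p-quantile of ln T is μ + z_p·σ.
ln(1310) = 7.178 and ln(2620) = 7.871; z_{0.28} = -0.5828, z_{0.79} = 0.8064.
σ = (7.871 − 7.178)/(0.8064 − (-0.5828)) = 0.499.
μ = 7.178 − (-0.5828)·0.499 = 7.469.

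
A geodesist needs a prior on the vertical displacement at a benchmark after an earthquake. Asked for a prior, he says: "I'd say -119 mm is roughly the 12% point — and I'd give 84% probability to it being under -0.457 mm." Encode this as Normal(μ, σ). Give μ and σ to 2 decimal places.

For Normal(μ,σ), the p-quantile is μ + z_p·σ. Here z_{0.12} = -1.175, z_{0.84} = 0.9945.
So -119 = μ − 1.175σ and -0.457 = μ + 0.9945σ.
Subtracting: σ = (-0.457 − -119)/(0.9945 − (-1.175)) = 54.64.
Then μ = -119 − (-1.175)·54.64 = -54.80.

μ = -54.80, σ = 54.64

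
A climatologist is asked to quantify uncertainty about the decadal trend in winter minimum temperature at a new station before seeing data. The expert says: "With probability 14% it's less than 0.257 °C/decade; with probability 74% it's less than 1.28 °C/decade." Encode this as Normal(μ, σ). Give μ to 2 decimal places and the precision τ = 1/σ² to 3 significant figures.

μ = 0.90, τ = 2.84

The p-quantile of Normal(μ,σ) is μ + z_p·σ, with z_{0.14} = -1.08 and z_{0.74} = 0.6433.
Eliminate σ: μ = (z₂·x₁ − z₁·x₂)/(z₂ − z₁) = (0.6433·0.257 − (-1.08)·1.28)/1.724 = 0.90.
Then σ = (x₂ − x₁)/(z₂ − z₁) = (1.28 − 0.257)/1.724 = 0.59.
Precision τ = 1/σ² = 1/0.5935² = 2.84.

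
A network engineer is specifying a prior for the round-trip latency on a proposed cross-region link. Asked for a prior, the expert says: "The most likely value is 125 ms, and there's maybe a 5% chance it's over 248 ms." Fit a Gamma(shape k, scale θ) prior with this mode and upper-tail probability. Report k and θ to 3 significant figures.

k ≈ 6.91, θ ≈ 21.2

Gamma(k,θ) with k>1 has mode (k−1)θ, so θ = 125/(k−1).
Need P(X < 248) = 0.95 with θ tied to k this way. Start at k = 2, θ = 125: P(X<248) ≈ 0.590.
Too low — raise k to concentrate. Iterating converges to k ≈ 6.91.
Then θ = 125/(6.91−1) ≈ 21.2.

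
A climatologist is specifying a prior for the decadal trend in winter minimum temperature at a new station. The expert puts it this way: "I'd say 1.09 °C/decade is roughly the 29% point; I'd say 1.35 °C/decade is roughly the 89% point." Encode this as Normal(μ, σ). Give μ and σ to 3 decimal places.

For Normal(μ,σ), the p-quantile is μ + z_p·σ. Here z_{0.29} = -0.5534, z_{0.89} = 1.227.
So 1.09 = μ − 0.5534σ and 1.35 = μ + 1.227σ.
Subtracting: σ = (1.35 − 1.09)/(1.227 − (-0.5534)) = 0.146.
Then μ = 1.09 − (-0.5534)·0.146 = 1.171.

μ = 1.171, σ = 0.146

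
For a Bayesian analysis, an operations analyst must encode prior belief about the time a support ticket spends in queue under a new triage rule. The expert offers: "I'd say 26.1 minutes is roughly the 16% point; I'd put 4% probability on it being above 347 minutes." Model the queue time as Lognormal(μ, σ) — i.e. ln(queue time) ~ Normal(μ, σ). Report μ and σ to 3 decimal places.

If T ~ Lognormal(μ,σ) then ln T ~ Normal(μ,σ), so the p-quantile of ln T is μ + z_p·σ.
ln(26.1) = 3.262 and ln(347) = 5.849; z_{0.16} = -0.9945, z_{0.96} = 1.751.
σ = (5.849 − 3.262)/(1.751 − (-0.9945)) = 0.943.
μ = 3.262 − (-0.9945)·0.943 = 4.199.

μ ≈ 4.199, σ ≈ 0.943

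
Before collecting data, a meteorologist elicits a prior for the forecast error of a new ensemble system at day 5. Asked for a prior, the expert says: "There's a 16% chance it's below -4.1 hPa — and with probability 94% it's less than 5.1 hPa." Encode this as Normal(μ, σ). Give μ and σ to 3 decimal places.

For Normal(μ,σ), the p-quantile is μ + z_p·σ. Here z_{0.16} = -0.9945, z_{0.94} = 1.555.
So -4.1 = μ − 0.9945σ and 5.1 = μ + 1.555σ.
Subtracting: σ = (5.1 − -4.1)/(1.555 − (-0.9945)) = 3.609.
Then μ = -4.1 − (-0.9945)·3.609 = -0.511.

μ = -0.511, σ = 3.609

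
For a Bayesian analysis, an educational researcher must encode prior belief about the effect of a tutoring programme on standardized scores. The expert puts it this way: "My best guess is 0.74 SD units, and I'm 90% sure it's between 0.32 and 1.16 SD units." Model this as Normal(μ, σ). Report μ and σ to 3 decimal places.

μ = 0.740, σ = 0.255

A symmetric 90% interval runs μ ± z·σ with z = 1.645.
Half-width = 0.42, so σ = 0.42/1.645 = 0.255.
μ is the stated best guess, 0.740.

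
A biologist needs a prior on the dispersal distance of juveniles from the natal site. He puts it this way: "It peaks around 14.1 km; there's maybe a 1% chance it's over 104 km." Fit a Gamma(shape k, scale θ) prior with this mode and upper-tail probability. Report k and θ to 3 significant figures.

k ≈ 1.87, θ ≈ 16.3

Gamma(k,θ) with k>1 has mode (k−1)θ, so θ = 14.1/(k−1).
Need P(X < 104) = 0.99 with θ tied to k this way. Start at k = 2, θ = 14.1: P(X<104) ≈ 0.995.
Too high — lower k to spread out. Iterating converges to k ≈ 1.87.
Then θ = 14.1/(1.87−1) ≈ 16.3.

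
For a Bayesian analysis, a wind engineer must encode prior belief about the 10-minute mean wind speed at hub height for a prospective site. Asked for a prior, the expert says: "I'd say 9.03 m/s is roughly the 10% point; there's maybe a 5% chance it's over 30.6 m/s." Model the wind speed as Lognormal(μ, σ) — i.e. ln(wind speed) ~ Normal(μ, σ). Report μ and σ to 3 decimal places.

If T ~ Lognormal(μ,σ) then ln T ~ Normal(μ,σ), so the p-quantile of ln T is μ + z_p·σ.
ln(9.03) = 2.201 and ln(30.6) = 3.421; z_{0.1} = -1.282, z_{0.95} = 1.645.
σ = (3.421 − 2.201)/(1.645 − (-1.282)) = 0.417.
μ = 2.201 − (-1.282)·0.417 = 2.735.

μ ≈ 2.735, σ ≈ 0.417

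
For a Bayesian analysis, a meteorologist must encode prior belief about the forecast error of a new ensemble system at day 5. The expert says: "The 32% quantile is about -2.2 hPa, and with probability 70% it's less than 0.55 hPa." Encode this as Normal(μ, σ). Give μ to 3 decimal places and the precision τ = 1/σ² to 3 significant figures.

μ = -0.904, τ = 0.13

The p-quantile of Normal(μ,σ) is μ + z_p·σ, with z_{0.32} = -0.4677 and z_{0.7} = 0.5244.
Eliminate σ: μ = (z₂·x₁ − z₁·x₂)/(z₂ − z₁) = (0.5244·-2.2 − (-0.4677)·0.55)/0.9921 = -0.904.
Then σ = (x₂ − x₁)/(z₂ − z₁) = (0.55 − -2.2)/0.9921 = 2.772.
Precision τ = 1/σ² = 1/2.772² = 0.13.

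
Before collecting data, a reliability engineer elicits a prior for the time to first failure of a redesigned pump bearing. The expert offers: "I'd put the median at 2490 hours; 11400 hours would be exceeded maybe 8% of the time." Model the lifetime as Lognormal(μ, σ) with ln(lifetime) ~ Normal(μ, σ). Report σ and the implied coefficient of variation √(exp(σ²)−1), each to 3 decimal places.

If T ~ Lognormal(μ,σ) then ln T ~ Normal(μ,σ), so the p-quantile of ln T is μ + z_p·σ.
ln(2490) = 7.82 and ln(11400) = 9.341; z_{0.5} = 0, z_{0.92} = 1.405.
σ = (9.341 − 7.82)/(1.405 − (0)) = 1.083.
μ = 7.82 − (0)·1.083 = 7.820.
CV = √(exp(σ²)−1) = √(exp(1.1723)−1) = 1.493.

σ ≈ 1.083, CV ≈ 1.493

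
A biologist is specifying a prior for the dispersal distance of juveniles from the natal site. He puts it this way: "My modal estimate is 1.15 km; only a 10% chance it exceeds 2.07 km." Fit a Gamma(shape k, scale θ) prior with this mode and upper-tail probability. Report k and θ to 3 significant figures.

k ≈ 6.51, θ ≈ 0.209

Gamma(k,θ) with k>1 has mode (k−1)θ, so θ = 1.15/(k−1).
Need P(X < 2.07) = 0.9 with θ tied to k this way. Start at k = 2, θ = 1.15: P(X<2.07) ≈ 0.537.
Too low — raise k to concentrate. Iterating converges to k ≈ 6.51.
Then θ = 1.15/(6.51−1) ≈ 0.209.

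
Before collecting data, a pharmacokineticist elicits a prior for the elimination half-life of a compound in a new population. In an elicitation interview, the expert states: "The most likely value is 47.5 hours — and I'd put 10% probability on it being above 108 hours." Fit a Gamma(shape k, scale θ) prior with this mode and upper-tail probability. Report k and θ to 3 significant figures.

Gamma(k,θ) with k>1 has mode (k−1)θ, so θ = 47.5/(k−1).
Need P(X < 108) = 0.9 with θ tied to k this way. Start at k = 2, θ = 47.5: P(X<108) ≈ 0.663.
Too low — raise k to concentrate. Iterating converges to k ≈ 3.85.
Then θ = 47.5/(3.85−1) ≈ 16.7.

k ≈ 3.85, θ ≈ 16.7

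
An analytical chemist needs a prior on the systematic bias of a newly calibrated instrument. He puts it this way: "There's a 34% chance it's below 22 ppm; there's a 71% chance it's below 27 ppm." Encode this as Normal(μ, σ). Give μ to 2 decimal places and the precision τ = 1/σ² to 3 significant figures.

For Normal(μ,σ), the p-quantile is μ + z_p·σ. Here z_{0.34} = -0.4125, z_{0.71} = 0.5534.
So 22 = μ − 0.4125σ and 27 = μ + 0.5534σ.
Subtracting: σ = (27 − 22)/(0.5534 − (-0.4125)) = 5.18.
Then μ = 22 − (-0.4125)·5.18 = 24.14.
Precision τ = 1/σ² = 1/5.177² = 0.0373.

μ = 24.14, τ = 0.0373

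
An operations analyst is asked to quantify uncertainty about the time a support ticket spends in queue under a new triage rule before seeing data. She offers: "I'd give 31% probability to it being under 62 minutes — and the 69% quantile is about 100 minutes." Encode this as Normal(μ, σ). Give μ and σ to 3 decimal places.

μ = 81.000, σ = 38.318

The p-quantile of Normal(μ,σ) is μ + z_p·σ, with z_{0.31} = -0.4959 and z_{0.69} = 0.4959.
Eliminate σ: μ = (z₂·x₁ − z₁·x₂)/(z₂ − z₁) = (0.4959·62 − (-0.4959)·100)/0.9917 = 81.000.
Then σ = (x₂ − x₁)/(z₂ − z₁) = (100 − 62)/0.9917 = 38.318.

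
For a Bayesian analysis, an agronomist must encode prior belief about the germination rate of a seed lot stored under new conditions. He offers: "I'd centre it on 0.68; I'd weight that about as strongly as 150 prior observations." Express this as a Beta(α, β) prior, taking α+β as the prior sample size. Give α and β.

α = 102, β = 48

Under the effective-sample-size interpretation, Beta(α, β) has prior mean α/(α+β) and prior sample size α+β.
So α+β = 150 and α/(α+β) = 0.68, giving α = 0.68·150 = 102 and β = 150 − 102 = 48.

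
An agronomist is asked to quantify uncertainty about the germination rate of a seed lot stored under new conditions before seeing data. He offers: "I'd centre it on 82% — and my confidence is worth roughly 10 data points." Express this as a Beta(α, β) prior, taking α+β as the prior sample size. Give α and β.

α = 8.2, β = 1.8

Under the effective-sample-size interpretation, Beta(α, β) has prior mean α/(α+β) and prior sample size α+β.
So α+β = 10 and α/(α+β) = 0.82, giving α = 0.82·10 = 8.2 and β = 10 − 8.2 = 1.8.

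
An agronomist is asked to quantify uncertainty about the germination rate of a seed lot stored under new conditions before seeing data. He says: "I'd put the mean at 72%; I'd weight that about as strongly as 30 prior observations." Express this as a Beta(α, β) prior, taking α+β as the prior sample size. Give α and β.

α = 21.6, β = 8.4

Under the effective-sample-size interpretation, Beta(α, β) has prior mean α/(α+β) and prior sample size α+β.
So α+β = 30 and α/(α+β) = 0.72, giving α = 0.72·30 = 21.6 and β = 30 − 21.6 = 8.4.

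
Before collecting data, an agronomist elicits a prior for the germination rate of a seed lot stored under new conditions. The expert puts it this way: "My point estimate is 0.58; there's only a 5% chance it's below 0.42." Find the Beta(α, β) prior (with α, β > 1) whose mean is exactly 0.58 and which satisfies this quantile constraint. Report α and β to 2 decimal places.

α ≈ 15.09, β ≈ 10.93

With mean 0.58 fixed, write α = 0.58s, β = 0.42s where s = α+β.
Need P(θ < 0.42) = 0.05 under Beta(0.58s, 0.42s). Normal approximation: (q−m)/√(m(1−m)/s) ≈ z_{0.05} = -1.64, so s ≈ 0.58·0.42·(-1.64)²/(0.42−0.58)² = 25.7.
At s = 25.7: P(θ<0.42) ≈ 0.051. Adjusting to match 0.05 gives s ≈ 26.02.
So α = 0.58·26.02 ≈ 15.09, β = 0.42·26.02 ≈ 10.93.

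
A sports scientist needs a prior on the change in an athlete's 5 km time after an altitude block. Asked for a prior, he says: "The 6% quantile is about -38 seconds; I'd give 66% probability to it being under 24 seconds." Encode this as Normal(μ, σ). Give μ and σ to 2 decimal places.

The p-quantile of Normal(μ,σ) is μ + z_p·σ, with z_{0.06} = -1.555 and z_{0.66} = 0.4125.
Eliminate σ: μ = (z₂·x₁ − z₁·x₂)/(z₂ − z₁) = (0.4125·-38 − (-1.555)·24)/1.967 = 11.00.
Then σ = (x₂ − x₁)/(z₂ − z₁) = (24 − -38)/1.967 = 31.52.

μ = 11.00, σ = 31.52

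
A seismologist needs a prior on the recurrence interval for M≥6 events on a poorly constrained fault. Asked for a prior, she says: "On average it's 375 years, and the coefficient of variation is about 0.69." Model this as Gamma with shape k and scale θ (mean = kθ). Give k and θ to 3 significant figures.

k ≈ 2.1, θ ≈ 179

For Gamma(k, scale θ): mean = kθ, variance = kθ², so CV = 1/√k.
CV = 0.69, hence k = 1/CV² = 2.1.
Then θ = mean/k = 375/2.1 = 179.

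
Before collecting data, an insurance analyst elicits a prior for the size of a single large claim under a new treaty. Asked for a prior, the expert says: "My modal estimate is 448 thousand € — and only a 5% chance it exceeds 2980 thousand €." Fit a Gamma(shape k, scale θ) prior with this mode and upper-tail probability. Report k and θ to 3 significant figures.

k ≈ 1.62, θ ≈ 725

Gamma(k,θ) with k>1 has mode (k−1)θ, so θ = 448/(k−1).
Need P(X < 2980) = 0.95 with θ tied to k this way. Start at k = 2, θ = 448: P(X<2980) ≈ 0.990.
Too high — lower k to spread out. Iterating converges to k ≈ 1.62.
Then θ = 448/(1.62−1) ≈ 725.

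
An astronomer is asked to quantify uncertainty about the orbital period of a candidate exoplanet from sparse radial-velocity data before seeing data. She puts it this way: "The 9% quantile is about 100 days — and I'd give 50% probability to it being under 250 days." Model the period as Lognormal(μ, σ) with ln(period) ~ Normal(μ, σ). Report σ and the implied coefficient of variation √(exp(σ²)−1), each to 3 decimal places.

σ ≈ 0.683, CV ≈ 0.772

If T ~ Lognormal(μ,σ) then ln T ~ Normal(μ,σ), so the p-quantile of ln T is μ + z_p·σ.
ln(100) = 4.605 and ln(250) = 5.521; z_{0.09} = -1.341, z_{0.5} = 0.
σ = (5.521 − 4.605)/(0 − (-1.341)) = 0.683.
μ = 4.605 − (-1.341)·0.683 = 5.521.
CV = √(exp(σ²)−1) = √(exp(0.4671)−1) = 0.772.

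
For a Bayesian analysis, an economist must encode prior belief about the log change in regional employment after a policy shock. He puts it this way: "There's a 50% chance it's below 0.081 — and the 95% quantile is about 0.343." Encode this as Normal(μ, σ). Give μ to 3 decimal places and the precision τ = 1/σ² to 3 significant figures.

For Normal(μ,σ), the p-quantile is μ + z_p·σ. Here z_{0.5} = 0, z_{0.95} = 1.645.
So 0.081 = μ + 0σ and 0.343 = μ + 1.645σ.
Subtracting: σ = (0.343 − 0.081)/(1.645 − (0)) = 0.159.
Then μ = 0.081 − (0)·0.159 = 0.081.
Precision τ = 1/σ² = 1/0.1593² = 39.4.

μ = 0.081, τ = 39.4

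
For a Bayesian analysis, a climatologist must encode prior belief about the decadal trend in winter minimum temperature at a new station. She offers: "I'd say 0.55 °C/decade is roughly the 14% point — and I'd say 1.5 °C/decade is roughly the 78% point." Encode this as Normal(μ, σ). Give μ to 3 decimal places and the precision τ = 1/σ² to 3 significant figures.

For Normal(μ,σ), the p-quantile is μ + z_p·σ. Here z_{0.14} = -1.08, z_{0.78} = 0.7722.
So 0.55 = μ − 1.08σ and 1.5 = μ + 0.7722σ.
Subtracting: σ = (1.5 − 0.55)/(0.7722 − (-1.08)) = 0.513.
Then μ = 0.55 − (-1.08)·0.513 = 1.104.
Precision τ = 1/σ² = 1/0.5128² = 3.8.

μ = 1.104, τ = 3.8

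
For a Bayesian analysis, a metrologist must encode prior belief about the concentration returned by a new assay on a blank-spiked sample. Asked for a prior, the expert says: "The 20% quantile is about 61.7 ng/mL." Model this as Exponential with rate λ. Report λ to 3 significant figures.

P(T < 61.7) = 1 − e^(−λ·61.7) = 0.2, so λ = −ln(1−0.2)/61.7 = −ln(0.8)/61.7 = 0.00362.

λ ≈ 0.00362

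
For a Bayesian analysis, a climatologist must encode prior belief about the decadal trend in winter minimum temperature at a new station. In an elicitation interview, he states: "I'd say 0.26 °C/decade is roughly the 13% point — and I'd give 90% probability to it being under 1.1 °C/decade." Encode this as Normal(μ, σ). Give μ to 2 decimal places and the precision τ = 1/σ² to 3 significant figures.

The p-quantile of Normal(μ,σ) is μ + z_p·σ, with z_{0.13} = -1.126 and z_{0.9} = 1.282.
Eliminate σ: μ = (z₂·x₁ − z₁·x₂)/(z₂ − z₁) = (1.282·0.26 − (-1.126)·1.1)/2.408 = 0.65.
Then σ = (x₂ − x₁)/(z₂ − z₁) = (1.1 − 0.26)/2.408 = 0.35.
Precision τ = 1/σ² = 1/0.3488² = 8.22.

μ = 0.65, τ = 8.22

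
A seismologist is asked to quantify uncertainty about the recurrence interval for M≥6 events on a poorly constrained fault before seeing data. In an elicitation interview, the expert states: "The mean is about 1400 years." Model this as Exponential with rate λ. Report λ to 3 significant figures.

λ ≈ 0.000714

Exponential mean = 1/λ, so λ = 1/1400.0 = 0.000714.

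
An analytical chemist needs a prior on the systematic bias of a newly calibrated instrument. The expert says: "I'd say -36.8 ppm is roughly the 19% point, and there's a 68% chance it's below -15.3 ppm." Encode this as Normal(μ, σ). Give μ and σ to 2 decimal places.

μ = -22.77, σ = 15.98

For Normal(μ,σ), the p-quantile is μ + z_p·σ. Here z_{0.19} = -0.8779, z_{0.68} = 0.4677.
So -36.8 = μ − 0.8779σ and -15.3 = μ + 0.4677σ.
Subtracting: σ = (-15.3 − -36.8)/(0.4677 − (-0.8779)) = 15.98.
Then μ = -36.8 − (-0.8779)·15.98 = -22.77.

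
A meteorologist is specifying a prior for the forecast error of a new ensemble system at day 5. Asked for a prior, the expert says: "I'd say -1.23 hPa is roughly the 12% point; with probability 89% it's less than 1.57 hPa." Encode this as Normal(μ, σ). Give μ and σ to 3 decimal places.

μ = 0.140, σ = 1.166

The p-quantile of Normal(μ,σ) is μ + z_p·σ, with z_{0.12} = -1.175 and z_{0.89} = 1.227.
Eliminate σ: μ = (z₂·x₁ − z₁·x₂)/(z₂ − z₁) = (1.227·-1.23 − (-1.175)·1.57)/2.402 = 0.140.
Then σ = (x₂ − x₁)/(z₂ − z₁) = (1.57 − -1.23)/2.402 = 1.166.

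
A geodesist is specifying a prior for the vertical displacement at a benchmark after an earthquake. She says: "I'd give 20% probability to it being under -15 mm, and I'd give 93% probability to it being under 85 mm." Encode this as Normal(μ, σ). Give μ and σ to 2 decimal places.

For Normal(μ,σ), the p-quantile is μ + z_p·σ. Here z_{0.2} = -0.8416, z_{0.93} = 1.476.
So -15 = μ − 0.8416σ and 85 = μ + 1.476σ.
Subtracting: σ = (85 − -15)/(1.476 − (-0.8416)) = 43.15.
Then μ = -15 − (-0.8416)·43.15 = 21.32.

μ = 21.32, σ = 43.15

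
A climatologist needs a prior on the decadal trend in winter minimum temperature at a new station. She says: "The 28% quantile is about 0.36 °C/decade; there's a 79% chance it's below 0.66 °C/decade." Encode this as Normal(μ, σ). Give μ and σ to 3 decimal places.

μ = 0.486, σ = 0.216

For Normal(μ,σ), the p-quantile is μ + z_p·σ. Here z_{0.28} = -0.5828, z_{0.79} = 0.8064.
So 0.36 = μ − 0.5828σ and 0.66 = μ + 0.8064σ.
Subtracting: σ = (0.66 − 0.36)/(0.8064 − (-0.5828)) = 0.216.
Then μ = 0.36 − (-0.5828)·0.216 = 0.486.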